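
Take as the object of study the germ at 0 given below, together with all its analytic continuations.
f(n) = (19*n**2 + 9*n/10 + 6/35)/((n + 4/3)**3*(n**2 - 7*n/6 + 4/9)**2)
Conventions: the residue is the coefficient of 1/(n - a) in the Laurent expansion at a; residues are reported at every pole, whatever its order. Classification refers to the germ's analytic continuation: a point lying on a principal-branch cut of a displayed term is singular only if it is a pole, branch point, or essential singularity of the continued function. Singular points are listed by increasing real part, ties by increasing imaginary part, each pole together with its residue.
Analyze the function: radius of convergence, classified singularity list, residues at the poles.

Denominator factor (n**2 - 7*n/6 + 4/9)^2: discriminant -5/12, complex-conjugate roots (7/12) + ((1/12)*sqrt(15))*i and (7/12) - ((1/12)*sqrt(15))*i; poles of order 2, moduli 2/3 and 2/3.
Denominator factor (n + 4/3)^3: pole of order 3 at -4/3, modulus 4/3.
The radius of convergence is the smallest modulus among the singular points: 2/3.
At the order-3 pole -4/3 set g(n) = (n - (-4/3))^3*f(n) = (19*n**2 + 9*n/10 + 6/35)/(n**2 - 7*n/6 + 4/9)**2.
Order-3 pole: residue = g''(a)/2; g''(-4/3) = 747063/2923235, so the residue is 747063/5846470.
The factor n**2 - 7*n/6 + 4/9 splits as (n - a)(n - a') with a = (7/12) - ((1/12)*sqrt(15))*i, a' = (7/12) + ((1/12)*sqrt(15))*i. At the order-2 pole a set g(n) = (n - a)^2*f(n) = [(19*n**2 + 9*n/10 + 6/35)/(n + 4/3)**3] / (n - a')^2.
Order-2 pole: residue = g'(a); g'((7/12) - ((1/12)*sqrt(15))*i) = (-747063/11692940) + ((4099779/2338588)*sqrt(15))*i, so the residue is (-747063/11692940) + ((4099779/2338588)*sqrt(15))*i.
The factor n**2 - 7*n/6 + 4/9 splits as (n - a)(n - a') with a = (7/12) + ((1/12)*sqrt(15))*i, a' = (7/12) - ((1/12)*sqrt(15))*i. At the order-2 pole a set g(n) = (n - a)^2*f(n) = [(19*n**2 + 9*n/10 + 6/35)/(n + 4/3)**3] / (n - a')^2.
Order-2 pole: residue = g'(a); g'((7/12) + ((1/12)*sqrt(15))*i) = (-747063/11692940) - ((4099779/2338588)*sqrt(15))*i, so the residue is (-747063/11692940) - ((4099779/2338588)*sqrt(15))*i.
List the singular points by increasing real part (a conjugate pair: the negative imaginary part first).

Radius of convergence at 0: 2/3.
At -4/3: a pole of order 3; residue 747063/5846470.
At (7/12) - ((1/12)*sqrt(15))*i: a pole of order 2; residue (-747063/11692940) + ((4099779/2338588)*sqrt(15))*i.
At (7/12) + ((1/12)*sqrt(15))*i: a pole of order 2; residue (-747063/11692940) - ((4099779/2338588)*sqrt(15))*i.


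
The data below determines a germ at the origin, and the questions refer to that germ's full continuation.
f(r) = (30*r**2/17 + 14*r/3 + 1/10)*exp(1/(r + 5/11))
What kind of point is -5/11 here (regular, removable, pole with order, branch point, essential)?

The exponent 1/(r - (-5/11)) has a pole at -5/11, so exp(1/(r - (-5/11))) takes every nonzero value near it: an essential singularity (not a pole of any order).

The point is an essential singularity.


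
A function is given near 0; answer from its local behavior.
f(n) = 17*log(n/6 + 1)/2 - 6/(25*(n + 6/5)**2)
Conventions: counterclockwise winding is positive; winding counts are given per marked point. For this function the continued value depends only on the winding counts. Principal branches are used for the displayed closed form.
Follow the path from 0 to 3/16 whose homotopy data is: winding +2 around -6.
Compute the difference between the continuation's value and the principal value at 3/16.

The rational part is single-valued and drops out of the difference; each branch term changes only by its own monodromy.
(17/2)*log(1 - n/(-6)): each positive loop around -6 adds 2*pi*i to the log, so winding +2 contributes (17/2)*(2)*2*pi*i = (34)*pi*i.
Summing the contributions at n = 3/16 gives (34)*pi*i.

Continued minus principal equals (34)*pi*i.


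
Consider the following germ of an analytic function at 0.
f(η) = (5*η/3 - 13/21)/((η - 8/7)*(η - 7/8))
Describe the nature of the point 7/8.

The denominator factor η - 7/8 vanishes at 7/8 and appears to the power 1; the numerator there equals 47/56, nonzero, and no other factor vanishes.
Hence a pole whose order is the multiplicity, 1.

The point is a pole of order 1.


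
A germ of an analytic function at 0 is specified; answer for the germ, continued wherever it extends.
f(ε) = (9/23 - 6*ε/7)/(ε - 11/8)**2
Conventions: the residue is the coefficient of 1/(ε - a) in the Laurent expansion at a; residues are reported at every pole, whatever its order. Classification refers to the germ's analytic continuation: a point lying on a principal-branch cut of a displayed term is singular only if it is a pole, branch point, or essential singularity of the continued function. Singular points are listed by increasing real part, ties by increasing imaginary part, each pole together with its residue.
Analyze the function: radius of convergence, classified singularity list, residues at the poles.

Radius of convergence at 0: 11/8.
At 11/8: a pole of order 2; residue -6/7.

Denominator factor (ε - 11/8)^2: pole of order 2 at 11/8, modulus 11/8.
The radius of convergence is the smallest modulus among the singular points: 11/8.
At the order-2 pole 11/8 set g(ε) = (ε - (11/8))^2*f(ε) = 9/23 - 6*ε/7.
Order-2 pole: residue = g'(a); g'(11/8) = -6/7, so the residue is -6/7.


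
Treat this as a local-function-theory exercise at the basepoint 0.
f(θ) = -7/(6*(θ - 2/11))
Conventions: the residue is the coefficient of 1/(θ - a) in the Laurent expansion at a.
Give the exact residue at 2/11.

The residue is -7/6.

At the order-1 pole 2/11 set g(θ) = (θ - (2/11))*f(θ) = -7/6.
Simple pole: residue = g(a) at a = 2/11, which is -7/6.


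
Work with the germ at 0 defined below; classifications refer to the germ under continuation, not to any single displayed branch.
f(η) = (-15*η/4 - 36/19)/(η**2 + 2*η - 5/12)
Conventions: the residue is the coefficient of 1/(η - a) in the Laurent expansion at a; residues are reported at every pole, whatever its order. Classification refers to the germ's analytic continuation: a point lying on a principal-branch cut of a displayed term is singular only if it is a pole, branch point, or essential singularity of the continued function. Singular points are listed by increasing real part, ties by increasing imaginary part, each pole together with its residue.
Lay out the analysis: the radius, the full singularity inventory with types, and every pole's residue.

Denominator factor (η**2 + 2*η - 5/12): discriminant 17/3, real irrational roots -1 + (1/6)*sqrt(51) and -1 - (1/6)*sqrt(51); poles of order 1, moduli -1 + (1/6)*sqrt(51) and 1 + (1/6)*sqrt(51).
The radius of convergence is the smallest modulus among the singular points: -1 + (1/6)*sqrt(51).
The factor η**2 + 2*η - 5/12 splits as (η - a)(η - a') with a = -1 - (1/6)*sqrt(51), a' = -1 + (1/6)*sqrt(51). At the order-1 pole a set g(η) = (η - a)*f(η) = [-15*η/4 - 36/19] / (η - a').
Simple pole: residue = g(a) at a = -1 - (1/6)*sqrt(51), which is -15/8 - (141/1292)*sqrt(51).
The factor η**2 + 2*η - 5/12 splits as (η - a)(η - a') with a = -1 + (1/6)*sqrt(51), a' = -1 - (1/6)*sqrt(51). At the order-1 pole a set g(η) = (η - a)*f(η) = [-15*η/4 - 36/19] / (η - a').
Simple pole: residue = g(a) at a = -1 + (1/6)*sqrt(51), which is -15/8 + (141/1292)*sqrt(51).
List the singular points by increasing real part (a conjugate pair: the negative imaginary part first).

Radius of convergence at 0: -1 + (1/6)*sqrt(51).
At -1 - (1/6)*sqrt(51): a pole of order 1; residue -15/8 - (141/1292)*sqrt(51).
At -1 + (1/6)*sqrt(51): a pole of order 1; residue -15/8 + (141/1292)*sqrt(51).


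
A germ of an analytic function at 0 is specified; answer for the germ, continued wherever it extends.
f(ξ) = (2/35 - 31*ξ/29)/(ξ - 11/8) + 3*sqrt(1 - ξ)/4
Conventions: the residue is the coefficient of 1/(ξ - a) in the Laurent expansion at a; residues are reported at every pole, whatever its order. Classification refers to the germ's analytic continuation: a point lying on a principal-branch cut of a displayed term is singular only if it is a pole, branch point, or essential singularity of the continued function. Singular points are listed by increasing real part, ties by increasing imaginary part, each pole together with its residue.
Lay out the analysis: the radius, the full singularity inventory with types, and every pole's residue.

Denominator factor (ξ - 11/8): pole of order 1 at 11/8, modulus 11/8.
Branch term (3/4)*sqrt(1 - ξ/(1)): its argument vanishes at ξ = 1, a square-root branch point, modulus 1.
The radius of convergence is the smallest modulus among the singular points: 1.
The branch term is analytic at 11/8 and contributes nothing to the residue; only the rational part matters.
At the order-1 pole 11/8 set g(ξ) = (ξ - (11/8))*(rational part) = 2/35 - 31*ξ/29.
Simple pole: residue = g(a) at a = 11/8, which is -11471/8120.
List the singular points by increasing real part (a conjugate pair: the negative imaginary part first).

Radius of convergence at 0: 1.
At 1: an algebraic (square-root) branch point.
At 11/8: a pole of order 1; residue -11471/8120.


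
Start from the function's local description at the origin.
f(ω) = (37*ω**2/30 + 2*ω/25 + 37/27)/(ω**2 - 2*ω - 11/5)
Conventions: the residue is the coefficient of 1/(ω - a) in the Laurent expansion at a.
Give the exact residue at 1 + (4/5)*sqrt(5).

The residue is 191/150 + (8951/10800)*sqrt(5).

The factor ω**2 - 2*ω - 11/5 splits as (ω - a)(ω - a') with a = 1 + (4/5)*sqrt(5), a' = 1 - (4/5)*sqrt(5). At the order-1 pole a set g(ω) = (ω - a)*f(ω) = [37*ω**2/30 + 2*ω/25 + 37/27] / (ω - a').
Simple pole: residue = g(a) at a = 1 + (4/5)*sqrt(5), which is 191/150 + (8951/10800)*sqrt(5).


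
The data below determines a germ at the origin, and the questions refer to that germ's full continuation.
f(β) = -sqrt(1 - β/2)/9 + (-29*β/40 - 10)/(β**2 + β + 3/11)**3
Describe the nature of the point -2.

The point is a regular point.

Denominator factors: β**2 + β + 3/11 = 25/11 at β = -2 — none vanishes.
Branch term sqrt(1 - β/(2)): argument at -2 is 2, nonzero, so -2 is not its branch point (a point on a principal cut is still regular for the continued germ).
So the germ continues analytically to -2.


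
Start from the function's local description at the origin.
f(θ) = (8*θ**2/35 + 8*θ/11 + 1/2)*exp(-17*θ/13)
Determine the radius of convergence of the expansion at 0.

The factor exp(-17*θ/13) is entire and contributes no finite singular point.
The polynomial part has no poles.
No finite singular points: the Taylor series at 0 converges everywhere.

The radius of convergence is infinite.


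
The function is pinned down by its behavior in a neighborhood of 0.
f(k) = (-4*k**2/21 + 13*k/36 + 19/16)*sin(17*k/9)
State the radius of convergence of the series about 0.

The radius of convergence is infinite.

The factor sin(17*k/9) is entire and contributes no finite singular point.
The polynomial part has no poles.
No finite singular points: the Taylor series at 0 converges everywhere.


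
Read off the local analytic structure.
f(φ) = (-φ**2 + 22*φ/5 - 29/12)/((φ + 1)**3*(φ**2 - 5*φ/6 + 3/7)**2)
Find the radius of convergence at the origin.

The radius of convergence is (1/7)*sqrt(21).

Denominator factor (φ + 1)^3: pole of order 3 at -1, modulus 1.
Denominator factor (φ**2 - 5*φ/6 + 3/7)^2: discriminant -257/252, complex-conjugate roots (5/12) + ((1/84)*sqrt(1799))*i and (5/12) - ((1/84)*sqrt(1799))*i; poles of order 2, moduli (1/7)*sqrt(21) and (1/7)*sqrt(21).
The radius of convergence is the smallest modulus among the singular points: (1/7)*sqrt(21).


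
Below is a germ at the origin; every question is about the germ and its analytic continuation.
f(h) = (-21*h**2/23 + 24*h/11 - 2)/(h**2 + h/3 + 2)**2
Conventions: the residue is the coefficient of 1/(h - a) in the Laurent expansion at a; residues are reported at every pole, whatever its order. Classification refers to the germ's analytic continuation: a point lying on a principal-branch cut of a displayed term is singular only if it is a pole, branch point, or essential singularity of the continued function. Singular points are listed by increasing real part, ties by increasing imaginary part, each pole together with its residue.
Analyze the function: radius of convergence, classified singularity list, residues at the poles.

Radius of convergence at 0: sqrt(2).
At (-1/6) - ((1/6)*sqrt(71))*i: a pole of order 2; residue -((57240/1275373)*sqrt(71))*i.
At (-1/6) + ((1/6)*sqrt(71))*i: a pole of order 2; residue ((57240/1275373)*sqrt(71))*i.


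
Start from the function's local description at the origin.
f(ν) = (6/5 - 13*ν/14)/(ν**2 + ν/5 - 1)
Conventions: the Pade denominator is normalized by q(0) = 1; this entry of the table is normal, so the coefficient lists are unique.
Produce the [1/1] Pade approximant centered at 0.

Taylor coefficients needed (expand at 0): a_0 = -6/5, a_1 = 241/350, a_2 = -1859/1750.
Write the denominator as Q(ν) = 1 + q1*ν. Requiring Q*f - P = O(ν^3) with deg P <= 1 kills the coefficients of ν^2..ν^2 in Q*f:
  ν^2: a_2 + q1*a_1 = 0, i.e. -1859/1750 + (241/350)*q1 = 0.
Solving this linear system: q1 = 1859/1205.
The numerator is Q*f truncated at degree 1: P0 = a_0 = -6/5; P1 = a_1 + q1*a_0 = -3923/3374.

The Pade approximant has numerator coefficients [-6/5, -3923/3374]; denominator coefficients [1, 1859/1205].


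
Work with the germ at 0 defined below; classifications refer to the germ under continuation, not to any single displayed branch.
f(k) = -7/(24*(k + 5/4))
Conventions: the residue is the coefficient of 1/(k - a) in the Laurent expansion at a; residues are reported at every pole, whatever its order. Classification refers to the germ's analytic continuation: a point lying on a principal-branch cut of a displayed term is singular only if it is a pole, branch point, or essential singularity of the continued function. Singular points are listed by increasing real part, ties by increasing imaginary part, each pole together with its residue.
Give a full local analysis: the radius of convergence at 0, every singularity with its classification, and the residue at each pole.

Denominator factor (k + 5/4): pole of order 1 at -5/4, modulus 5/4.
The radius of convergence is the smallest modulus among the singular points: 5/4.
At the order-1 pole -5/4 set g(k) = (k - (-5/4))*f(k) = -7/24.
Simple pole: residue = g(a) at a = -5/4, which is -7/24.

Radius of convergence at 0: 5/4.
At -5/4: a pole of order 1; residue -7/24.


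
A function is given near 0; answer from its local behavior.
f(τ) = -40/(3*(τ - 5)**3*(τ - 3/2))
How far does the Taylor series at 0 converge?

The radius of convergence is 3/2.

Denominator factor (τ - 3/2): pole of order 1 at 3/2, modulus 3/2.
Denominator factor (τ - 5)^3: pole of order 3 at 5, modulus 5.
The radius of convergence is the smallest modulus among the singular points: 3/2.


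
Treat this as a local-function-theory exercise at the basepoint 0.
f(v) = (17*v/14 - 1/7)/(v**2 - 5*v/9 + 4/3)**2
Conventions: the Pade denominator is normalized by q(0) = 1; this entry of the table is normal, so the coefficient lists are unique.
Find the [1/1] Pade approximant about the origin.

Taylor coefficients needed (expand at 0): a_0 = -9/112, a_1 = 69/112, a_2 = 1161/1792.
Write the denominator as Q(v) = 1 + q1*v. Requiring Q*f - P = O(v^3) with deg P <= 1 kills the coefficients of v^2..v^2 in Q*f:
  v^2: a_2 + q1*a_1 = 0, i.e. 1161/1792 + (69/112)*q1 = 0.
Solving this linear system: q1 = -387/368.
The numerator is Q*f truncated at degree 1: P0 = a_0 = -9/112; P1 = a_1 + q1*a_0 = 4125/5888.

The Pade approximant has numerator coefficients [-9/112, 4125/5888]; denominator coefficients [1, -387/368].


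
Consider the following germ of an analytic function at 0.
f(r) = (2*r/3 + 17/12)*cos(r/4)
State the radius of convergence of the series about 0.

The factor cos(r/4) is entire and contributes no finite singular point.
The polynomial part has no poles.
No finite singular points: the Taylor series at 0 converges everywhere.

The radius of convergence is infinite.


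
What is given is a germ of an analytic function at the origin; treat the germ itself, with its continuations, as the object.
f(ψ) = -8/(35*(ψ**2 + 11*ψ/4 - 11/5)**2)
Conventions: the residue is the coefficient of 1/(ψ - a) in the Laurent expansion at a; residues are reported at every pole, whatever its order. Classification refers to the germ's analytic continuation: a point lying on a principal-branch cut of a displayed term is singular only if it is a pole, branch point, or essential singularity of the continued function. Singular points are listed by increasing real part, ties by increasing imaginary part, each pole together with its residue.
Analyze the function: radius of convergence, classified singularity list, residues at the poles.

Denominator factor (ψ**2 + 11*ψ/4 - 11/5)^2: discriminant 1309/80, real irrational roots -11/8 + (1/40)*sqrt(6545) and -11/8 - (1/40)*sqrt(6545); poles of order 2, moduli -11/8 + (1/40)*sqrt(6545) and 11/8 + (1/40)*sqrt(6545).
The radius of convergence is the smallest modulus among the singular points: -11/8 + (1/40)*sqrt(6545).
The factor ψ**2 + 11*ψ/4 - 11/5 splits as (ψ - a)(ψ - a') with a = -11/8 - (1/40)*sqrt(6545), a' = -11/8 + (1/40)*sqrt(6545). At the order-2 pole a set g(ψ) = (ψ - a)^2*f(ψ) = [-8/35] / (ψ - a')^2.
Order-2 pole: residue = g'(a); g'(-11/8 - (1/40)*sqrt(6545)) = -(1024/11994367)*sqrt(6545), so the residue is -(1024/11994367)*sqrt(6545).
The factor ψ**2 + 11*ψ/4 - 11/5 splits as (ψ - a)(ψ - a') with a = -11/8 + (1/40)*sqrt(6545), a' = -11/8 - (1/40)*sqrt(6545). At the order-2 pole a set g(ψ) = (ψ - a)^2*f(ψ) = [-8/35] / (ψ - a')^2.
Order-2 pole: residue = g'(a); g'(-11/8 + (1/40)*sqrt(6545)) = (1024/11994367)*sqrt(6545), so the residue is (1024/11994367)*sqrt(6545).
List the singular points by increasing real part (a conjugate pair: the negative imaginary part first).

Radius of convergence at 0: -11/8 + (1/40)*sqrt(6545).
At -11/8 - (1/40)*sqrt(6545): a pole of order 2; residue -(1024/11994367)*sqrt(6545).
At -11/8 + (1/40)*sqrt(6545): a pole of order 2; residue (1024/11994367)*sqrt(6545).


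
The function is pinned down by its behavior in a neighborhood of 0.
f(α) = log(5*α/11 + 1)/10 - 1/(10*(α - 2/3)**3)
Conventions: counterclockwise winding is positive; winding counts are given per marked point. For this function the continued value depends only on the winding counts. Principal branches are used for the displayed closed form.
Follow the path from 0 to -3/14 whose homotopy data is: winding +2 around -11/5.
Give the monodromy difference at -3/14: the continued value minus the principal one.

Continued minus principal equals (2/5)*pi*i.

The rational part is single-valued and drops out of the difference; each branch term changes only by its own monodromy.
(1/10)*log(1 - α/(-11/5)): each positive loop around -11/5 adds 2*pi*i to the log, so winding +2 contributes (1/10)*(2)*2*pi*i = (2/5)*pi*i.
Summing the contributions at α = -3/14 gives (2/5)*pi*i.


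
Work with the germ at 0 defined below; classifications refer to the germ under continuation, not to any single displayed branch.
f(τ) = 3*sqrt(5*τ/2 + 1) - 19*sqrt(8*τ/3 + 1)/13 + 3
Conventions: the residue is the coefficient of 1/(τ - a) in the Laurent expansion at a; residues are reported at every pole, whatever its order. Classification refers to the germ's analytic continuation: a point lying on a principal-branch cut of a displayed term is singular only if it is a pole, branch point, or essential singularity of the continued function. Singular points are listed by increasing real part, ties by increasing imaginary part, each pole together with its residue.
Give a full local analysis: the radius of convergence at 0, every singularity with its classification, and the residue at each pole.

Radius of convergence at 0: 3/8.
At -2/5: an algebraic (square-root) branch point.
At -3/8: an algebraic (square-root) branch point.

Branch term (-19/13)*sqrt(1 - τ/(-3/8)): its argument vanishes at τ = -3/8, a square-root branch point, modulus 3/8.
Branch term (3)*sqrt(1 - τ/(-2/5)): its argument vanishes at τ = -2/5, a square-root branch point, modulus 2/5.
The radius of convergence is the smallest modulus among the singular points: 3/8.
List the singular points by increasing real part (a conjugate pair: the negative imaginary part first).


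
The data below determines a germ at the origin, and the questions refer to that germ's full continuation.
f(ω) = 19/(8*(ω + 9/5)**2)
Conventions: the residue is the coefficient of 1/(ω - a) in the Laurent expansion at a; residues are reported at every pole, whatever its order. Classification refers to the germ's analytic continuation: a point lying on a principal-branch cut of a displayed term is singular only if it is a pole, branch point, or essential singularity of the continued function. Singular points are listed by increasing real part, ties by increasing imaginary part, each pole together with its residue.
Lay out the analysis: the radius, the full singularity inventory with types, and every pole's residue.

Radius of convergence at 0: 9/5.
At -9/5: a pole of order 2; residue 0.

Denominator factor (ω + 9/5)^2: pole of order 2 at -9/5, modulus 9/5.
The radius of convergence is the smallest modulus among the singular points: 9/5.
At the order-2 pole -9/5 set g(ω) = (ω - (-9/5))^2*f(ω) = 19/8.
Order-2 pole: residue = g'(a); g'(-9/5) = 0, so the residue is 0.


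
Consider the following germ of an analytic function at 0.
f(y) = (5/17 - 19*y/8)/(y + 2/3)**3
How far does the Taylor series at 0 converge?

Denominator factor (y + 2/3)^3: pole of order 3 at -2/3, modulus 2/3.
The radius of convergence is the smallest modulus among the singular points: 2/3.

The radius of convergence is 2/3.


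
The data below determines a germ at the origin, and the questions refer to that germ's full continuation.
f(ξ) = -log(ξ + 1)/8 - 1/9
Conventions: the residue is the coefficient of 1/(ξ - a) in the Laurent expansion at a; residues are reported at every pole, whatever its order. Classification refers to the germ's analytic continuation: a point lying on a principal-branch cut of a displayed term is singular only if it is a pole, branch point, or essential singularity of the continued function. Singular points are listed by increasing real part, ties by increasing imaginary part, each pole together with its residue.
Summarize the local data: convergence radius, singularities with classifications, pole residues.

Branch term (-1/8)*log(1 - ξ/(-1)): its argument vanishes at ξ = -1, a logarithmic branch point, modulus 1.
The radius of convergence is the smallest modulus among the singular points: 1.

Radius of convergence at 0: 1.
At -1: a logarithmic branch point.


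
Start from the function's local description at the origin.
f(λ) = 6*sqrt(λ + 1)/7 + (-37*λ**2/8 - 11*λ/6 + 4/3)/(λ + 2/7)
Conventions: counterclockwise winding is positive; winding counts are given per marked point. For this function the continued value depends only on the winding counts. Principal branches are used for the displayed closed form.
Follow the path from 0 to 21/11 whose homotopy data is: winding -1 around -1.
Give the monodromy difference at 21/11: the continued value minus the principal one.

Continued minus principal equals -(48/77)*sqrt(22).

The rational part is single-valued and drops out of the difference; each branch term changes only by its own monodromy.
(6/7)*sqrt(1 - λ/(-1)): winding -1 is odd, the square root flips sign, contributing -2*(6/7)*sqrt(1 - (21/11)/(-1)) = -2*(6/7)*sqrt(32/11) = -(48/77)*sqrt(22).
Summing the contributions at λ = 21/11 gives -(48/77)*sqrt(22).


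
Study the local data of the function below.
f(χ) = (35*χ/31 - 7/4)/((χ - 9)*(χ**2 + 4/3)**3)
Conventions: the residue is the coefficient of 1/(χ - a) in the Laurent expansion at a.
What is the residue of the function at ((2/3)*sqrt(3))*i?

The residue is (-28161/3737167304) - ((9539580897/956714829824)*sqrt(3))*i.


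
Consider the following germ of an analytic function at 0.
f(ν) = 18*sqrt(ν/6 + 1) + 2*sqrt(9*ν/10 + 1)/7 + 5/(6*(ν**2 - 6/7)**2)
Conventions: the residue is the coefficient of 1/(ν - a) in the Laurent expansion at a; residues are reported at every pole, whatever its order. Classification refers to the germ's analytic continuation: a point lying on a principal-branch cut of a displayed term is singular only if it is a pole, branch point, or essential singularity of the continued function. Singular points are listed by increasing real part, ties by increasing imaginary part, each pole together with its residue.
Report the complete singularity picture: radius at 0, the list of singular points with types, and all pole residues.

Radius of convergence at 0: (1/7)*sqrt(42).
At -6: an algebraic (square-root) branch point.
At -10/9: an algebraic (square-root) branch point.
At -(1/7)*sqrt(42): a pole of order 2; residue (35/864)*sqrt(42).
At (1/7)*sqrt(42): a pole of order 2; residue -(35/864)*sqrt(42).

Denominator factor (ν**2 - 6/7)^2: discriminant 24/7, real irrational roots (1/7)*sqrt(42) and -(1/7)*sqrt(42); poles of order 2, moduli (1/7)*sqrt(42) and (1/7)*sqrt(42).
Branch term (18)*sqrt(1 - ν/(-6)): its argument vanishes at ν = -6, a square-root branch point, modulus 6.
Branch term (2/7)*sqrt(1 - ν/(-10/9)): its argument vanishes at ν = -10/9, a square-root branch point, modulus 10/9.
The radius of convergence is the smallest modulus among the singular points: (1/7)*sqrt(42).
The branch terms are analytic at -(1/7)*sqrt(42) and contribute nothing to the residue; only the rational part matters.
The factor ν**2 - 6/7 splits as (ν - a)(ν - a') with a = -(1/7)*sqrt(42), a' = (1/7)*sqrt(42). At the order-2 pole a set g(ν) = (ν - a)^2*(rational part) = [5/6] / (ν - a')^2.
Order-2 pole: residue = g'(a); g'(-(1/7)*sqrt(42)) = (35/864)*sqrt(42), so the residue is (35/864)*sqrt(42).
The branch terms are analytic at (1/7)*sqrt(42) and contribute nothing to the residue; only the rational part matters.
The factor ν**2 - 6/7 splits as (ν - a)(ν - a') with a = (1/7)*sqrt(42), a' = -(1/7)*sqrt(42). At the order-2 pole a set g(ν) = (ν - a)^2*(rational part) = [5/6] / (ν - a')^2.
Order-2 pole: residue = g'(a); g'((1/7)*sqrt(42)) = -(35/864)*sqrt(42), so the residue is -(35/864)*sqrt(42).
List the singular points by increasing real part (a conjugate pair: the negative imaginary part first).


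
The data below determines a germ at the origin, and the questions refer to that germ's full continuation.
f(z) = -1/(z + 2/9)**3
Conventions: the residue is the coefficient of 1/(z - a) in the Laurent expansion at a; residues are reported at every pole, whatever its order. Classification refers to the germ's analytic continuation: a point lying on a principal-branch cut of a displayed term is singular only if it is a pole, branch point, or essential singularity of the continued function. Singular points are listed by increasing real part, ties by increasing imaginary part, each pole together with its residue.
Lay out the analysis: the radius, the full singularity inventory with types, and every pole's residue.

Denominator factor (z + 2/9)^3: pole of order 3 at -2/9, modulus 2/9.
The radius of convergence is the smallest modulus among the singular points: 2/9.
At the order-3 pole -2/9 set g(z) = (z - (-2/9))^3*f(z) = -1.
Order-3 pole: residue = g''(a)/2; g''(-2/9) = 0, so the residue is 0.

Radius of convergence at 0: 2/9.
At -2/9: a pole of order 3; residue 0.


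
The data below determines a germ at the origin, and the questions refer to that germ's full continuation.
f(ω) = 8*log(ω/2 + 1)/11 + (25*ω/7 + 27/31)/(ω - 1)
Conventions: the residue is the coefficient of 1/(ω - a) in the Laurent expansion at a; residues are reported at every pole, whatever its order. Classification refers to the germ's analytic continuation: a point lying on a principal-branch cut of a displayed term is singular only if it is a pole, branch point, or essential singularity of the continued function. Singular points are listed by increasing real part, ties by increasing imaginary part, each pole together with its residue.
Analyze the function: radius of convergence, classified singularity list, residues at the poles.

Denominator factor (ω - 1): pole of order 1 at 1, modulus 1.
Branch term (8/11)*log(1 - ω/(-2)): its argument vanishes at ω = -2, a logarithmic branch point, modulus 2.
The radius of convergence is the smallest modulus among the singular points: 1.
The branch term is analytic at 1 and contributes nothing to the residue; only the rational part matters.
At the order-1 pole 1 set g(ω) = (ω - (1))*(rational part) = 25*ω/7 + 27/31.
Simple pole: residue = g(a) at a = 1, which is 964/217.
List the singular points by increasing real part (a conjugate pair: the negative imaginary part first).

Radius of convergence at 0: 1.
At -2: a logarithmic branch point.
At 1: a pole of order 1; residue 964/217.


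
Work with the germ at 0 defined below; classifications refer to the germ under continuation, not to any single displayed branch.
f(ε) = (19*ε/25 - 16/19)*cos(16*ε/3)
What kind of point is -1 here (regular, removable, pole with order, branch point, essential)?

The point is a regular point.

There is no denominator, hence no pole anywhere.
The factor cos(16*ε/3) is entire.
So the germ continues analytically to -1.


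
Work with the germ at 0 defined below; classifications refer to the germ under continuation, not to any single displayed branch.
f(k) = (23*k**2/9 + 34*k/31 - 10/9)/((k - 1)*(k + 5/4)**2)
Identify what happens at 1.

The point is a pole of order 1.

The denominator factor k - 1 vanishes at 1 and appears to the power 1; the numerator there equals 709/279, nonzero, and no other factor vanishes.
Hence a pole whose order is the multiplicity, 1.


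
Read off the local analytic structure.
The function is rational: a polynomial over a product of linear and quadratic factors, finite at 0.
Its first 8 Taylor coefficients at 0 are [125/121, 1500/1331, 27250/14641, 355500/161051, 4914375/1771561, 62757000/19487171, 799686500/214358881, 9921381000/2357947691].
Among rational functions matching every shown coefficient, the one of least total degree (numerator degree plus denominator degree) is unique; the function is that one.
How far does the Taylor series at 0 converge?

The radius of convergence is 1.

No rational of total degree below 4 reproduces all 8 coefficients; solving the [0/4] Pade equations on them gives f(v) = 5/((v - 1)**2*(v + 11/5)**2), whose expansion matches every shown term.
Denominator factor (v - 1)^2: pole of order 2 at 1, modulus 1.
Denominator factor (v + 11/5)^2: pole of order 2 at -11/5, modulus 11/5.
The radius of convergence is the smallest modulus among the singular points: 1.


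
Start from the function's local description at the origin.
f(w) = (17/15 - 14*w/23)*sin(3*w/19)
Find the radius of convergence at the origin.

The factor sin(3*w/19) is entire and contributes no finite singular point.
The polynomial part has no poles.
No finite singular points: the Taylor series at 0 converges everywhere.

The radius of convergence is infinite.


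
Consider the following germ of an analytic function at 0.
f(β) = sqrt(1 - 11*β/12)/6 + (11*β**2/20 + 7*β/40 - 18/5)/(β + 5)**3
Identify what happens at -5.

The denominator factor β + 5 vanishes at -5 and appears to the power 3; the numerator there equals 371/40, nonzero, and no other factor vanishes.
The branch terms are analytic at this point.
Hence a pole whose order is the multiplicity, 3.

The point is a pole of order 3.


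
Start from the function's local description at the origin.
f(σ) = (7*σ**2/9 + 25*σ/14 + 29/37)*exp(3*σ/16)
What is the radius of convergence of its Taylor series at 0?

The factor exp(3*σ/16) is entire and contributes no finite singular point.
The polynomial part has no poles.
No finite singular points: the Taylor series at 0 converges everywhere.

The radius of convergence is infinite.


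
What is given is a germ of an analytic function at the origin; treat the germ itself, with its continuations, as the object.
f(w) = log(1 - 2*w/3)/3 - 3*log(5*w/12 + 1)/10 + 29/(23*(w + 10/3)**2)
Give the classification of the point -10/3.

The point is a pole of order 2.

The denominator factor w + 10/3 vanishes at -10/3 and appears to the power 2; the numerator there equals 29/23, nonzero, and no other factor vanishes.
The branch terms are analytic at this point.
Hence a pole whose order is the multiplicity, 2.


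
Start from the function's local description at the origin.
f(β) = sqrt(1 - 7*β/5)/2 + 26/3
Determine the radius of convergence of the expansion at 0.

Branch term (1/2)*sqrt(1 - β/(5/7)): its argument vanishes at β = 5/7, a square-root branch point, modulus 5/7.
The radius of convergence is the smallest modulus among the singular points: 5/7.

The radius of convergence is 5/7.


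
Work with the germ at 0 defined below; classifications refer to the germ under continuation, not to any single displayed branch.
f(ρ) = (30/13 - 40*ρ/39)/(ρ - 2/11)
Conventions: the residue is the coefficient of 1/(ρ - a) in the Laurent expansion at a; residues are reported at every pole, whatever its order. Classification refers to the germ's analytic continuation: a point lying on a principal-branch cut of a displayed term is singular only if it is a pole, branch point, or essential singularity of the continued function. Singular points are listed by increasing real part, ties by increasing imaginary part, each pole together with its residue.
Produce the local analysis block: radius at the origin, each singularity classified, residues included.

Denominator factor (ρ - 2/11): pole of order 1 at 2/11, modulus 2/11.
The radius of convergence is the smallest modulus among the singular points: 2/11.
At the order-1 pole 2/11 set g(ρ) = (ρ - (2/11))*f(ρ) = 30/13 - 40*ρ/39.
Simple pole: residue = g(a) at a = 2/11, which is 70/33.

Radius of convergence at 0: 2/11.
At 2/11: a pole of order 1; residue 70/33.


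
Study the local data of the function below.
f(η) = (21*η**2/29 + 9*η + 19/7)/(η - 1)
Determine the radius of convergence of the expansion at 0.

The radius of convergence is 1.

Denominator factor (η - 1): pole of order 1 at 1, modulus 1.
The radius of convergence is the smallest modulus among the singular points: 1.


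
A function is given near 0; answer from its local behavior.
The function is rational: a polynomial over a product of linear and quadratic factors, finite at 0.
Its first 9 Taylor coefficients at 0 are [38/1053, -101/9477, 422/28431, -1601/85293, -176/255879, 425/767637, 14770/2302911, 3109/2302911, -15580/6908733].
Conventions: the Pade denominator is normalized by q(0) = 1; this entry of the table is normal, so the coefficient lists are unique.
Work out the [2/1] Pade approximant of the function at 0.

The Pade approximant has numerator coefficients [38/1053, 69946/1999647, 5461/3999294]; denominator coefficients [1, 1601/1266].


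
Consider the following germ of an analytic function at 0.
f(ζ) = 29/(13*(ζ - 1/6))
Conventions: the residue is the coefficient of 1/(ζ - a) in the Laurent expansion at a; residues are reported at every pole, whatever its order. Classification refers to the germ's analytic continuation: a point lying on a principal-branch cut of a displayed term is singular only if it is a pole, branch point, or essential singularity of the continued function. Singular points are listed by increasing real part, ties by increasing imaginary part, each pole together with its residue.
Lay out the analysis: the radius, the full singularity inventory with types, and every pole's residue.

Radius of convergence at 0: 1/6.
At 1/6: a pole of order 1; residue 29/13.

Denominator factor (ζ - 1/6): pole of order 1 at 1/6, modulus 1/6.
The radius of convergence is the smallest modulus among the singular points: 1/6.
At the order-1 pole 1/6 set g(ζ) = (ζ - (1/6))*f(ζ) = 29/13.
Simple pole: residue = g(a) at a = 1/6, which is 29/13.


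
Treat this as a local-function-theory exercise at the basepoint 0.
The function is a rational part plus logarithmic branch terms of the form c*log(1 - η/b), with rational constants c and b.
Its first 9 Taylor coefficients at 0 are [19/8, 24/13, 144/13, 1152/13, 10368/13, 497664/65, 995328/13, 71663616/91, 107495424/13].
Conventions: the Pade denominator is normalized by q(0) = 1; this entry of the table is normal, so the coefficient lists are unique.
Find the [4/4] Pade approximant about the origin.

Taylor coefficients needed (read off): a_0 = 19/8, a_1 = 24/13, a_2 = 144/13, a_3 = 1152/13, a_4 = 10368/13, a_5 = 497664/65, a_6 = 995328/13, a_7 = 71663616/91, a_8 = 107495424/13.
Write the denominator as Q(η) = 1 + q1*η + q2*η^2 + q3*η^3 + q4*η^4. Requiring Q*f - P = O(η^9) with deg P <= 4 kills the coefficients of η^5..η^8 in Q*f:
  η^5: a_5 + q1*a_4 + q2*a_3 + q3*a_2 + q4*a_1 = 0, i.e. 497664/65 + (10368/13)*q1 + (1152/13)*q2 + (144/13)*q3 + (24/13)*q4 = 0.
  η^6: a_6 + q1*a_5 + q2*a_4 + q3*a_3 + q4*a_2 = 0, i.e. 995328/13 + (497664/65)*q1 + (10368/13)*q2 + (1152/13)*q3 + (144/13)*q4 = 0.
  η^7: a_7 + q1*a_6 + q2*a_5 + q3*a_4 + q4*a_3 = 0, i.e. 71663616/91 + (995328/13)*q1 + (497664/65)*q2 + (10368/13)*q3 + (1152/13)*q4 = 0.
  η^8: a_8 + q1*a_7 + q2*a_6 + q3*a_5 + q4*a_4 = 0, i.e. 107495424/13 + (71663616/91)*q1 + (995328/13)*q2 + (497664/65)*q3 + (10368/13)*q4 = 0.
Solving this linear system: q1 = -24, q2 = 1296/7, q3 = -3456/7, q4 = 10368/35.
The numerator is Q*f truncated at degree 4: P0 = a_0 = 19/8; P1 = a_1 + q1*a_0 = -717/13; P2 = a_2 + q1*a_1 + q2*a_0 = 36990/91; P3 = a_3 + q1*a_2 + q2*a_1 + q3*a_0 = -1008; P4 = a_4 + q1*a_3 + q2*a_2 + q3*a_1 + q4*a_0 = 233712/455.

The Pade approximant has numerator coefficients [19/8, -717/13, 36990/91, -1008, 233712/455]; denominator coefficients [1, -24, 1296/7, -3456/7, 10368/35].


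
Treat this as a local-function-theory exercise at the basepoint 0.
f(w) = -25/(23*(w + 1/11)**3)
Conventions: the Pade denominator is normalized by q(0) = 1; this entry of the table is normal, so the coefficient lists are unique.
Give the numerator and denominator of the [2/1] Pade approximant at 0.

The Pade approximant has numerator coefficients [-33275/23, 1464100/69, -4026275/23]; denominator coefficients [1, 55/3].

Taylor coefficients needed (expand at 0): a_0 = -33275/23, a_1 = 1098075/23, a_2 = -24157650/23, a_3 = 442890250/23.
Write the denominator as Q(w) = 1 + q1*w. Requiring Q*f - P = O(w^4) with deg P <= 2 kills the coefficients of w^3..w^3 in Q*f:
  w^3: a_3 + q1*a_2 = 0, i.e. 442890250/23 + (-24157650/23)*q1 = 0.
Solving this linear system: q1 = 55/3.
The numerator is Q*f truncated at degree 2: P0 = a_0 = -33275/23; P1 = a_1 + q1*a_0 = 1464100/69; P2 = a_2 + q1*a_1 = -4026275/23.


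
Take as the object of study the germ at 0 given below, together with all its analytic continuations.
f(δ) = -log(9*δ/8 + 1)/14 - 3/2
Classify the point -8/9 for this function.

The point is a logarithmic branch point.

The term (-1/14)*log(1 - δ/(-8/9)) has argument 1 - -8/9/(-8/9) = 0 at -8/9: a logarithmic (infinitely-sheeted) branch point; the remaining terms are analytic or single-valued there.


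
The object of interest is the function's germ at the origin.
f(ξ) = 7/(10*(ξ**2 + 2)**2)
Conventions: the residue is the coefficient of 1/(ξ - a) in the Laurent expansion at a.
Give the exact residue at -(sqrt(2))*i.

The residue is ((7/160)*sqrt(2))*i.

The factor ξ**2 + 2 splits as (ξ - a)(ξ - a') with a = -(sqrt(2))*i, a' = (sqrt(2))*i. At the order-2 pole a set g(ξ) = (ξ - a)^2*f(ξ) = [7/10] / (ξ - a')^2.
Order-2 pole: residue = g'(a); g'(-(sqrt(2))*i) = ((7/160)*sqrt(2))*i, so the residue is ((7/160)*sqrt(2))*i.


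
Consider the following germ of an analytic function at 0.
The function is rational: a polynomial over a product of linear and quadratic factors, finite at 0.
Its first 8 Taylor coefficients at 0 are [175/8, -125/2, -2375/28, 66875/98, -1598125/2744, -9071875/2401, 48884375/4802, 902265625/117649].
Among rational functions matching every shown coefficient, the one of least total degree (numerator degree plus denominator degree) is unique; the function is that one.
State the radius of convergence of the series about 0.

No rational of total degree below 4 reproduces all 8 coefficients; solving the [0/4] Pade equations on them gives f(n) = 7/(8*(n**2 + 2*n/7 + 1/5)**2), whose expansion matches every shown term.
Denominator factor (n**2 + 2*n/7 + 1/5)^2: discriminant -176/245, complex-conjugate roots (-1/7) + ((2/35)*sqrt(55))*i and (-1/7) - ((2/35)*sqrt(55))*i; poles of order 2, moduli (1/5)*sqrt(5) and (1/5)*sqrt(5).
The radius of convergence is the smallest modulus among the singular points: (1/5)*sqrt(5).

The radius of convergence is (1/5)*sqrt(5).
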